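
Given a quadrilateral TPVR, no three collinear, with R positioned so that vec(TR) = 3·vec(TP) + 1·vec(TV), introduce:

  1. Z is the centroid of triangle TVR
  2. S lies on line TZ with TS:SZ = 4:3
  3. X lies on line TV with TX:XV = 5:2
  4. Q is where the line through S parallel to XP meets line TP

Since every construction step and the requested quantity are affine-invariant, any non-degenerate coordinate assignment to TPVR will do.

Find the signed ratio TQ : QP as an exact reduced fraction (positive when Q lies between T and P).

Choose coordinates T = (0, 0), P = (1, 0), V = (0, 1), R = (3, 1).
1. Z is the centroid of triangle TVR ⇒ Z = (1, 2/3)
2. S lies on line TZ with TS:SZ = 4:3 ⇒ S = (4/7, 8/21)
3. X lies on line TV with TX:XV = 5:2 ⇒ X = (0, 5/7)
4. Q is where the line through S parallel to XP meets line TP ⇒ Q = (116/105, 0)
Q = T + t·(P−T) with t = 116/105, so TQ:QP = t:(1−t) = 116/105:-11/105

TQ:QP = -116/11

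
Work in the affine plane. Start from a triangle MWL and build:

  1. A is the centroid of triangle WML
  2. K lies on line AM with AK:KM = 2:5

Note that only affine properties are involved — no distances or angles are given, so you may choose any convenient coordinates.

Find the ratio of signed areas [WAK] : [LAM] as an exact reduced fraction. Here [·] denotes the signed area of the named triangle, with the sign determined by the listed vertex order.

Assign M = (0, 0), W = (1, 0), L = (0, 1) — the answer is frame-independent, so this choice is without loss of generality.
1. A is the centroid of triangle WML ⇒ A = (1/3, 1/3)
2. K lies on line AM with AK:KM = 2:5 ⇒ K = (5/21, 5/21)
2·[WAK] = 2/21, 2·[LAM] = -1/3
[WAK]:[LAM] = 2/21:-1/3 = -2/7

[WAK]:[LAM] = -2/7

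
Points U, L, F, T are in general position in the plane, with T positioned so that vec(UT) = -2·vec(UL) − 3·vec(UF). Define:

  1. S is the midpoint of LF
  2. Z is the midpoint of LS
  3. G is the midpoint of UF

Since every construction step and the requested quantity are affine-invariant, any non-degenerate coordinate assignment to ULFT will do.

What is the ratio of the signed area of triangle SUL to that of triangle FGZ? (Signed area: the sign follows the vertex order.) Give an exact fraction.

Set U = (0, 0), L = (1, 0), F = (0, 1), T = (-2, -3); any affine frame gives the same invariant.
1. S is the midpoint of LF ⇒ S = (1/2, 1/2)
2. Z is the midpoint of LS ⇒ Z = (3/4, 1/4)
3. G is the midpoint of UF ⇒ G = (0, 1/2)
2·[SUL] = 1/2, 2·[FGZ] = 3/8
[SUL]:[FGZ] = 1/2:3/8 = 4/3

[SUL]:[FGZ] = 4/3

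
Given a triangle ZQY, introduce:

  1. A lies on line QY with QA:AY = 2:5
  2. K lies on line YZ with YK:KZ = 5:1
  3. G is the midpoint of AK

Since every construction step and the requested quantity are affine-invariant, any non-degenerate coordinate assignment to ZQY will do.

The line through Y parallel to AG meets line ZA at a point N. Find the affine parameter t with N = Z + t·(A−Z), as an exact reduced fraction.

Choose coordinates Z = (0, 0), Q = (1, 0), Y = (0, 1).
1. A lies on line QY with QA:AY = 2:5 ⇒ A = (5/7, 2/7)
2. K lies on line YZ with YK:KZ = 5:1 ⇒ K = (0, 1/6)
3. G is the midpoint of AK ⇒ G = (5/14, 19/84)
through Y parallel to AG: direction (-5/14, -5/84); meets ZA at N = (30/7, 12/7)
N = Z + t·(A−Z) with t = 6

t = 6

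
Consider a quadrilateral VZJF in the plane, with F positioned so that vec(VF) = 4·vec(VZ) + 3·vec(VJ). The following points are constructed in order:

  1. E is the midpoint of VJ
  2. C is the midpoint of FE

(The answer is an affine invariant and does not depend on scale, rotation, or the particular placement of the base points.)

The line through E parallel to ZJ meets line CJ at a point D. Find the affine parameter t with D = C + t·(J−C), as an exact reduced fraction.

Assign V = (0, 0), Z = (1, 0), J = (0, 1), F = (4, 3) — the answer is frame-independent, so this choice is without loss of generality.
1. E is the midpoint of VJ ⇒ E = (0, 1/2)
2. C is the midpoint of FE ⇒ C = (2, 7/4)
through E parallel to ZJ: direction (-1, 1); meets CJ at D = (-4/11, 19/22)
D = C + t·(J−C) with t = 13/11

t = 13/11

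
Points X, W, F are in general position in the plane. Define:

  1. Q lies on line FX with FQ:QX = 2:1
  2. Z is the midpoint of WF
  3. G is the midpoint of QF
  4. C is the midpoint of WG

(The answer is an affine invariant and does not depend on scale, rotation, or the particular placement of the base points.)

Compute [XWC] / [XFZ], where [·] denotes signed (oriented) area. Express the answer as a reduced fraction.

Set X = (0, 0), W = (1, 0), F = (0, 1); any affine frame gives the same invariant.
1. Q lies on line FX with FQ:QX = 2:1 ⇒ Q = (0, 1/3)
2. Z is the midpoint of WF ⇒ Z = (1/2, 1/2)
3. G is the midpoint of QF ⇒ G = (0, 2/3)
4. C is the midpoint of WG ⇒ C = (1/2, 1/3)
2·[XWC] = 1/3, 2·[XFZ] = -1/2
[XWC]:[XFZ] = 1/3:-1/2 = -2/3

[XWC]:[XFZ] = -2/3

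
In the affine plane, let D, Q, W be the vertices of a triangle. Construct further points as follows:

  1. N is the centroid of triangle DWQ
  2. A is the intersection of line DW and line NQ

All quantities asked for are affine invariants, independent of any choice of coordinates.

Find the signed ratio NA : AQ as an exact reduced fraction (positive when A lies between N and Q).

NA:AQ = -1/3

Assign D = (0, 0), Q = (1, 0), W = (0, 1) — the answer is frame-independent, so this choice is without loss of generality.
1. N is the centroid of triangle DWQ ⇒ N = (1/3, 1/3)
2. A is the intersection of line DW and line NQ ⇒ A = (0, 1/2)
A = N + t·(Q−N) with t = -1/2, so NA:AQ = t:(1−t) = -1/2:3/2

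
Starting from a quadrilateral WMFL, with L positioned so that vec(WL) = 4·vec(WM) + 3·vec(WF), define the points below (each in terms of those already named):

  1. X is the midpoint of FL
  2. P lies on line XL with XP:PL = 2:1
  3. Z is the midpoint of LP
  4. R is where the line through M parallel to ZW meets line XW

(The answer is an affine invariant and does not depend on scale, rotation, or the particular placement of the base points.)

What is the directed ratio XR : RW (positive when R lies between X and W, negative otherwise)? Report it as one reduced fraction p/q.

Set W = (0, 0), M = (1, 0), F = (0, 1), L = (4, 3); any affine frame gives the same invariant.
1. X is the midpoint of FL ⇒ X = (2, 2)
2. P lies on line XL with XP:PL = 2:1 ⇒ P = (10/3, 8/3)
3. Z is the midpoint of LP ⇒ Z = (11/3, 17/6)
4. R is where the line through M parallel to ZW meets line XW ⇒ R = (-17/5, -17/5)
R = X + t·(W−X) with t = 27/10, so XR:RW = t:(1−t) = 27/10:-17/10

XR:RW = -27/17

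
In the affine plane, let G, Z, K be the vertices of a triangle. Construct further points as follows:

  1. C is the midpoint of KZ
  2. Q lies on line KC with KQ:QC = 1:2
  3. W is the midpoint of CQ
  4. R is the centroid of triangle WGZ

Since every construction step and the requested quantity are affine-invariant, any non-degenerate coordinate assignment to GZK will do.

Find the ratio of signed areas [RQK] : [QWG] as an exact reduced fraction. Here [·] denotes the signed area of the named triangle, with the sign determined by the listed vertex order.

Assign G = (0, 0), Z = (1, 0), K = (0, 1) — the answer is frame-independent, so this choice is without loss of generality.
1. C is the midpoint of KZ ⇒ C = (1/2, 1/2)
2. Q lies on line KC with KQ:QC = 1:2 ⇒ Q = (1/6, 5/6)
3. W is the midpoint of CQ ⇒ W = (1/3, 2/3)
4. R is the centroid of triangle WGZ ⇒ R = (4/9, 2/9)
2·[RQK] = 1/18, 2·[QWG] = -1/6
[RQK]:[QWG] = 1/18:-1/6 = -1/3

[RQK]:[QWG] = -1/3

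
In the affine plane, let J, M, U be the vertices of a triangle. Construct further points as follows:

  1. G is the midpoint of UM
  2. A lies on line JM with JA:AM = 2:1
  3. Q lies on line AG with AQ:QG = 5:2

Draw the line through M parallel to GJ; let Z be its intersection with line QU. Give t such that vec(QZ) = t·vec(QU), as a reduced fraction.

t = -17/25

Choose coordinates J = (0, 0), M = (1, 0), U = (0, 1).
1. G is the midpoint of UM ⇒ G = (1/2, 1/2)
2. A lies on line JM with JA:AM = 2:1 ⇒ A = (2/3, 0)
3. Q lies on line AG with AQ:QG = 5:2 ⇒ Q = (23/42, 5/14)
through M parallel to GJ: direction (-1/2, -1/2); meets QU at Z = (23/25, -2/25)
Z = Q + t·(U−Q) with t = -17/25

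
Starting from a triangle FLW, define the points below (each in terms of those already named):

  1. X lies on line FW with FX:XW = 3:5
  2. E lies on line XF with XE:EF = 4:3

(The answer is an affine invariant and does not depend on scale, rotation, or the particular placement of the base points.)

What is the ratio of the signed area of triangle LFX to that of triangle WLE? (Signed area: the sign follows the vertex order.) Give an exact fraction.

[LFX]:[WLE] = 21/47

Assign F = (0, 0), L = (1, 0), W = (0, 1) — the answer is frame-independent, so this choice is without loss of generality.
1. X lies on line FW with FX:XW = 3:5 ⇒ X = (0, 3/8)
2. E lies on line XF with XE:EF = 4:3 ⇒ E = (0, 9/56)
2·[LFX] = -3/8, 2·[WLE] = -47/56
[LFX]:[WLE] = -3/8:-47/56 = 21/47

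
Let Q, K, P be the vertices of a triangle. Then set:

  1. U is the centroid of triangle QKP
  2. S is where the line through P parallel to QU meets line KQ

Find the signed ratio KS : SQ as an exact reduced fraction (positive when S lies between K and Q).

Work in coordinates with Q = (0, 0), K = (1, 0), P = (0, 1).
1. U is the centroid of triangle QKP ⇒ U = (1/3, 1/3)
2. S is where the line through P parallel to QU meets line KQ ⇒ S = (-1, 0)
S = K + t·(Q−K) with t = 2, so KS:SQ = t:(1−t) = 2:-1

KS:SQ = -2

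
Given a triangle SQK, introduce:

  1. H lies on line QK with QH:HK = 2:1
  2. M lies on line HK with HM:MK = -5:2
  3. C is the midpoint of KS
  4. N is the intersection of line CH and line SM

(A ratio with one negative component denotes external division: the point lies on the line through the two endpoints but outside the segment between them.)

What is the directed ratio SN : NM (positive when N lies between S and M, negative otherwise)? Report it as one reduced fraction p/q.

Choose coordinates S = (0, 0), Q = (1, 0), K = (0, 1).
1. H lies on line QK with QH:HK = 2:1 ⇒ H = (1/3, 2/3)
2. M lies on line HK with HM:MK = -5:2 ⇒ M = (-2/9, 11/9)
3. C is the midpoint of KS ⇒ C = (0, 1/2)
4. N is the intersection of line CH and line SM ⇒ N = (-1/12, 11/24)
N = S + t·(M−S) with t = 3/8, so SN:NM = t:(1−t) = 3/8:5/8

SN:NM = 3/5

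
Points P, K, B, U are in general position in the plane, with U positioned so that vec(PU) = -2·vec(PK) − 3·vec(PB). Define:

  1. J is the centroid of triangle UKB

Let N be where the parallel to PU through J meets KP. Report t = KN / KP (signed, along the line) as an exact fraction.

t = 8/9

Set P = (0, 0), K = (1, 0), B = (0, 1), U = (-2, -3); any affine frame gives the same invariant.
1. J is the centroid of triangle UKB ⇒ J = (-1/3, -2/3)
through J parallel to PU: direction (-2, -3); meets KP at N = (1/9, 0)
N = K + t·(P−K) with t = 8/9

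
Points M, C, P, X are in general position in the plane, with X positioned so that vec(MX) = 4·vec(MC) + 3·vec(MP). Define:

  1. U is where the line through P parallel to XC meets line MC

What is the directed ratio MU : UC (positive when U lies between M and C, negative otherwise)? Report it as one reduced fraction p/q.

MU:UC = -1/2

Set M = (0, 0), C = (1, 0), P = (0, 1), X = (4, 3); any affine frame gives the same invariant.
1. U is where the line through P parallel to XC meets line MC ⇒ U = (-1, 0)
U = M + t·(C−M) with t = -1, so MU:UC = t:(1−t) = -1:2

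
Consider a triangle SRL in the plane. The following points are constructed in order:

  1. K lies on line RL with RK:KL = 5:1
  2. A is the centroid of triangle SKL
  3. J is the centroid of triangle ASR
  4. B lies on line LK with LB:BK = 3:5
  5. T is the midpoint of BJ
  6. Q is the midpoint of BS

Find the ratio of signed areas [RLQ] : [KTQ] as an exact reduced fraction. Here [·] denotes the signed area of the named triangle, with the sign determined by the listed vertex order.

[RLQ]:[KTQ] = -288/29

Work in coordinates with S = (0, 0), R = (1, 0), L = (0, 1).
1. K lies on line RL with RK:KL = 5:1 ⇒ K = (1/6, 5/6)
2. A is the centroid of triangle SKL ⇒ A = (1/18, 11/18)
3. J is the centroid of triangle ASR ⇒ J = (19/54, 11/54)
4. B lies on line LK with LB:BK = 3:5 ⇒ B = (1/16, 15/16)
5. T is the midpoint of BJ ⇒ T = (179/864, 493/864)
6. Q is the midpoint of BS ⇒ Q = (1/32, 15/32)
2·[RLQ] = 1/2, 2·[KTQ] = -29/576
[RLQ]:[KTQ] = 1/2:-29/576 = -288/29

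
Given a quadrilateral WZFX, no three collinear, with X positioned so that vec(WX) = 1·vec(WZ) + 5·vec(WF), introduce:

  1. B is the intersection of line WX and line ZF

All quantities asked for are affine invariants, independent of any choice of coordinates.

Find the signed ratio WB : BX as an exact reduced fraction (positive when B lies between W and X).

Assign W = (0, 0), Z = (1, 0), F = (0, 1), X = (1, 5) — the answer is frame-independent, so this choice is without loss of generality.
1. B is the intersection of line WX and line ZF ⇒ B = (1/6, 5/6)
B = W + t·(X−W) with t = 1/6, so WB:BX = t:(1−t) = 1/6:5/6

WB:BX = 1/5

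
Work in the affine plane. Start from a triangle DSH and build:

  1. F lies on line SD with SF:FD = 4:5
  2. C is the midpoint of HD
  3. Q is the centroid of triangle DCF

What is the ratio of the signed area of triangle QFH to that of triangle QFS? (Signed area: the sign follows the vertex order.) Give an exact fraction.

[QFH]:[QFS] = 15/4

Assign D = (0, 0), S = (1, 0), H = (0, 1) — the answer is frame-independent, so this choice is without loss of generality.
1. F lies on line SD with SF:FD = 4:5 ⇒ F = (5/9, 0)
2. C is the midpoint of HD ⇒ C = (0, 1/2)
3. Q is the centroid of triangle DCF ⇒ Q = (5/27, 1/6)
2·[QFH] = 5/18, 2·[QFS] = 2/27
[QFH]:[QFS] = 5/18:2/27 = 15/4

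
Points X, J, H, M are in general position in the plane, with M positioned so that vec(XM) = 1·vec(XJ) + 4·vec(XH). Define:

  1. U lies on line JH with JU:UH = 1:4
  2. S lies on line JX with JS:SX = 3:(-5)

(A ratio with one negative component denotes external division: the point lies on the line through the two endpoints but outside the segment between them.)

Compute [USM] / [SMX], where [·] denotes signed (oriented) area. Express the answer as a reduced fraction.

Choose coordinates X = (0, 0), J = (1, 0), H = (0, 1), M = (1, 4).
1. U lies on line JH with JU:UH = 1:4 ⇒ U = (4/5, 1/5)
2. S lies on line JX with JS:SX = 3:(-5) ⇒ S = (5/2, 0)
2·[USM] = 13/2, 2·[SMX] = 10
[USM]:[SMX] = 13/2:10 = 13/20

[USM]:[SMX] = 13/20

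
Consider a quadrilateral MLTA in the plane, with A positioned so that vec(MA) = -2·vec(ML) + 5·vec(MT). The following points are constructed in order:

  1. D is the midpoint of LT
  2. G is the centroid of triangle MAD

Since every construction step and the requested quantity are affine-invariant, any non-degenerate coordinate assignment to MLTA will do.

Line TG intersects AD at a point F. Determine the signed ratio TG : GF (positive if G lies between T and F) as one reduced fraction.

TG:GF = -1/7

Choose coordinates M = (0, 0), L = (1, 0), T = (0, 1), A = (-2, 5).
1. D is the midpoint of LT ⇒ D = (1/2, 1/2)
2. G is the centroid of triangle MAD ⇒ G = (-1/2, 11/6)
line TG meets AD at F = (3, -4)
G = T + t·(F−T) with t = -1/6, so TG:GF = -1/6:7/6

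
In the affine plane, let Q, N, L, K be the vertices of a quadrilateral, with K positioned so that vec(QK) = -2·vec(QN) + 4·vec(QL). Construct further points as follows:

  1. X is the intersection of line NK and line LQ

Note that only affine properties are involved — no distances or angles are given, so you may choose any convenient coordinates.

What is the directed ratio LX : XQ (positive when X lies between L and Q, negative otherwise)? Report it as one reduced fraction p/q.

Choose coordinates Q = (0, 0), N = (1, 0), L = (0, 1), K = (-2, 4).
1. X is the intersection of line NK and line LQ ⇒ X = (0, 4/3)
X = L + t·(Q−L) with t = -1/3, so LX:XQ = t:(1−t) = -1/3:4/3

LX:XQ = -1/4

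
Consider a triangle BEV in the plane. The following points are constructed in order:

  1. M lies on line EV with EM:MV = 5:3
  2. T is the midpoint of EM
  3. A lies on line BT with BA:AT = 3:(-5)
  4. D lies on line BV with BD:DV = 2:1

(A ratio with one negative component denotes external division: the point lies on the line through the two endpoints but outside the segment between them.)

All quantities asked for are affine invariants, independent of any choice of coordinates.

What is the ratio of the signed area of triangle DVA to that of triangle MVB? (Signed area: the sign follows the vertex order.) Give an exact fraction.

[DVA]:[MVB] = 11/12

Assign B = (0, 0), E = (1, 0), V = (0, 1) — the answer is frame-independent, so this choice is without loss of generality.
1. M lies on line EV with EM:MV = 5:3 ⇒ M = (3/8, 5/8)
2. T is the midpoint of EM ⇒ T = (11/16, 5/16)
3. A lies on line BT with BA:AT = 3:(-5) ⇒ A = (-33/32, -15/32)
4. D lies on line BV with BD:DV = 2:1 ⇒ D = (0, 2/3)
2·[DVA] = 11/32, 2·[MVB] = 3/8
[DVA]:[MVB] = 11/32:3/8 = 11/12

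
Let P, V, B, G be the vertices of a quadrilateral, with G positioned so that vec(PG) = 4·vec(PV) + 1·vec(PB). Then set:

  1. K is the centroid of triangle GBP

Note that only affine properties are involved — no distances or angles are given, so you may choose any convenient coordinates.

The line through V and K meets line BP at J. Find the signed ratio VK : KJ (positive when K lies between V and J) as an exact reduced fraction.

Assign P = (0, 0), V = (1, 0), B = (0, 1), G = (4, 1) — the answer is frame-independent, so this choice is without loss of generality.
1. K is the centroid of triangle GBP ⇒ K = (4/3, 2/3)
line VK meets BP at J = (0, -2)
K = V + t·(J−V) with t = -1/3, so VK:KJ = -1/3:4/3

VK:KJ = -1/4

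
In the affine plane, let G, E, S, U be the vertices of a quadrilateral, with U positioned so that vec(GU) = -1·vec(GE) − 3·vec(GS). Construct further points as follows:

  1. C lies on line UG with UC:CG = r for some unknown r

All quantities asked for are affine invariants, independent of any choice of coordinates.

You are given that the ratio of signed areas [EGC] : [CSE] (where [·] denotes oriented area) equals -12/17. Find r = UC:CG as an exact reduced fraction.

r = -3/4

Assign G = (0, 0), E = (1, 0), S = (0, 1), U = (-1, -3) — the answer is frame-independent, so this choice is without loss of generality.
1. With UC:CG = r, write λ = r/(r+1) so C = U + λ·(G−U); C is affine-linear in λ
Every point depending on C is an affine combination of C and λ-independent points, so each such coordinate is linear in λ; the λ² term in each signed area is a multiple of (G−U)×(G−U) = 0, so 2·[EGC] and 2·[CSE] are each linear in λ. Evaluating at λ=0 and λ=1:
  2·[EGC] = -3·λ + 3,   2·[CSE] = 4·λ − 5
So [EGC]:[CSE] = (-3·λ + 3) / (4·λ − 5). Setting this equal to -12/17:
  -3·λ + 3 = -12/17·(4·λ − 5)  ⇒  λ = -3
Then r = λ/(1−λ) = (-3)/(4) = -3/4. Check: with r = -3/4, C = (-4, -12) and [EGC]:[CSE] = -12/17 as required.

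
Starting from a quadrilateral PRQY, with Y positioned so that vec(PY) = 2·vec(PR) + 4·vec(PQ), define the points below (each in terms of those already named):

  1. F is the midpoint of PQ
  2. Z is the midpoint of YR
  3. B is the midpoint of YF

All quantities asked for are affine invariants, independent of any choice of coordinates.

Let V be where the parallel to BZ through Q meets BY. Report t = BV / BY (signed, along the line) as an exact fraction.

Set P = (0, 0), R = (1, 0), Q = (0, 1), Y = (2, 4); any affine frame gives the same invariant.
1. F is the midpoint of PQ ⇒ F = (0, 1/2)
2. Z is the midpoint of YR ⇒ Z = (3/2, 2)
3. B is the midpoint of YF ⇒ B = (1, 9/4)
through Q parallel to BZ: direction (1/2, -1/4); meets BY at V = (2/9, 8/9)
V = B + t·(Y−B) with t = -7/9

t = -7/9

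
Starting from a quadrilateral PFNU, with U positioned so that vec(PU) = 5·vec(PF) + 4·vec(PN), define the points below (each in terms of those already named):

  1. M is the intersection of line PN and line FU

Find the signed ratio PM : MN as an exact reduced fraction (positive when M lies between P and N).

PM:MN = -1/2

Work in coordinates with P = (0, 0), F = (1, 0), N = (0, 1), U = (5, 4).
1. M is the intersection of line PN and line FU ⇒ M = (0, -1)
M = P + t·(N−P) with t = -1, so PM:MN = t:(1−t) = -1:2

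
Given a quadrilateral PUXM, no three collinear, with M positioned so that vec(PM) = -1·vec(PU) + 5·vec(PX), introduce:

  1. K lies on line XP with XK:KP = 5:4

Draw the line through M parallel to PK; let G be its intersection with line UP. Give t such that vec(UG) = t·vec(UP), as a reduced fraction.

t = 2

Choose coordinates P = (0, 0), U = (1, 0), X = (0, 1), M = (-1, 5).
1. K lies on line XP with XK:KP = 5:4 ⇒ K = (0, 4/9)
through M parallel to PK: direction (0, 4/9); meets UP at G = (-1, 0)
G = U + t·(P−U) with t = 2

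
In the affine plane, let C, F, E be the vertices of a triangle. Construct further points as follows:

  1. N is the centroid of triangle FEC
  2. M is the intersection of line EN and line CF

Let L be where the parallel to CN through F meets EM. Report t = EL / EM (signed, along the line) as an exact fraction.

Choose coordinates C = (0, 0), F = (1, 0), E = (0, 1).
1. N is the centroid of triangle FEC ⇒ N = (1/3, 1/3)
2. M is the intersection of line EN and line CF ⇒ M = (1/2, 0)
through F parallel to CN: direction (1/3, 1/3); meets EM at L = (2/3, -1/3)
L = E + t·(M−E) with t = 4/3

t = 4/3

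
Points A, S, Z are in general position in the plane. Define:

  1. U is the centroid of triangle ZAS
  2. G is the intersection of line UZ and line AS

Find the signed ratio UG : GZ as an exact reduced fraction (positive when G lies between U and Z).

UG:GZ = -1/3

Assign A = (0, 0), S = (1, 0), Z = (0, 1) — the answer is frame-independent, so this choice is without loss of generality.
1. U is the centroid of triangle ZAS ⇒ U = (1/3, 1/3)
2. G is the intersection of line UZ and line AS ⇒ G = (1/2, 0)
G = U + t·(Z−U) with t = -1/2, so UG:GZ = t:(1−t) = -1/2:3/2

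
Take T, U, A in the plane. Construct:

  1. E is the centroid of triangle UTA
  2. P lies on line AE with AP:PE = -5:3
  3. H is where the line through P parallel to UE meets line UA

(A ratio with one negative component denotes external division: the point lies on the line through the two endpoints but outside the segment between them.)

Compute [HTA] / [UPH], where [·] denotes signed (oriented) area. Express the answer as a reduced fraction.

[HTA]:[UPH] = -2

Assign T = (0, 0), U = (1, 0), A = (0, 1) — the answer is frame-independent, so this choice is without loss of generality.
1. E is the centroid of triangle UTA ⇒ E = (1/3, 1/3)
2. P lies on line AE with AP:PE = -5:3 ⇒ P = (5/6, -2/3)
3. H is where the line through P parallel to UE meets line UA ⇒ H = (5/2, -3/2)
2·[HTA] = -5/2, 2·[UPH] = 5/4
[HTA]:[UPH] = -5/2:5/4 = -2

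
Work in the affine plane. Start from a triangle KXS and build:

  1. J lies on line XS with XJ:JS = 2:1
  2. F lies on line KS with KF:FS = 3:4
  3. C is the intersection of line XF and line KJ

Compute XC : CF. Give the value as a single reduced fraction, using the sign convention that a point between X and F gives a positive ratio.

XC:CF = 14/3

Set K = (0, 0), X = (1, 0), S = (0, 1); any affine frame gives the same invariant.
1. J lies on line XS with XJ:JS = 2:1 ⇒ J = (1/3, 2/3)
2. F lies on line KS with KF:FS = 3:4 ⇒ F = (0, 3/7)
3. C is the intersection of line XF and line KJ ⇒ C = (3/17, 6/17)
C = X + t·(F−X) with t = 14/17, so XC:CF = t:(1−t) = 14/17:3/17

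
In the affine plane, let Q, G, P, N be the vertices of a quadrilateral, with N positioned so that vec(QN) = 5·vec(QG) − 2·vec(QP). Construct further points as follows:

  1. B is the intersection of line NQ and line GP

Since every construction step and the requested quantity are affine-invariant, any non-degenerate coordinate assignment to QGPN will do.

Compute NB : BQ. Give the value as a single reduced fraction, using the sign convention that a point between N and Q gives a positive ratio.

NB:BQ = 2

Set Q = (0, 0), G = (1, 0), P = (0, 1), N = (5, -2); any affine frame gives the same invariant.
1. B is the intersection of line NQ and line GP ⇒ B = (5/3, -2/3)
B = N + t·(Q−N) with t = 2/3, so NB:BQ = t:(1−t) = 2/3:1/3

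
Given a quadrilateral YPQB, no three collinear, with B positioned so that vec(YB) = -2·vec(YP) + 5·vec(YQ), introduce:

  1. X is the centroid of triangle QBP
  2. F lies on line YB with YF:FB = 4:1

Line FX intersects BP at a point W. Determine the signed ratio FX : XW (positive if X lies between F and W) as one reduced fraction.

FX:XW = 1/2

Work in coordinates with Y = (0, 0), P = (1, 0), Q = (0, 1), B = (-2, 5).
1. X is the centroid of triangle QBP ⇒ X = (-1/3, 2)
2. F lies on line YB with YF:FB = 4:1 ⇒ F = (-8/5, 4)
line FX meets BP at W = (11/5, -2)
X = F + t·(W−F) with t = 1/3, so FX:XW = 1/3:2/3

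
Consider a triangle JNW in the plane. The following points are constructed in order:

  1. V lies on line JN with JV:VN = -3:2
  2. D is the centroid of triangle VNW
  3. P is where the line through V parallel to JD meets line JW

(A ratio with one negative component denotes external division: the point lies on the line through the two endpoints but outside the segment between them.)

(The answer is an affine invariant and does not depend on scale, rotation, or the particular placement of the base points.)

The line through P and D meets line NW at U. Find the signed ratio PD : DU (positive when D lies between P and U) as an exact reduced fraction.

PD:DU = -29/8

Choose coordinates J = (0, 0), N = (1, 0), W = (0, 1).
1. V lies on line JN with JV:VN = -3:2 ⇒ V = (3, 0)
2. D is the centroid of triangle VNW ⇒ D = (4/3, 1/3)
3. P is where the line through V parallel to JD meets line JW ⇒ P = (0, -3/4)
line PD meets NW at U = (28/29, 1/29)
D = P + t·(U−P) with t = 29/21, so PD:DU = 29/21:-8/21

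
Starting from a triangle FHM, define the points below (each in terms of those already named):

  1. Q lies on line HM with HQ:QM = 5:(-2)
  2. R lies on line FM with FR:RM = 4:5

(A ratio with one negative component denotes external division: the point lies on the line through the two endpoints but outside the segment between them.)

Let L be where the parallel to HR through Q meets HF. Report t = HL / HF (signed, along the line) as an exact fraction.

Work in coordinates with F = (0, 0), H = (1, 0), M = (0, 1).
1. Q lies on line HM with HQ:QM = 5:(-2) ⇒ Q = (-2/3, 5/3)
2. R lies on line FM with FR:RM = 4:5 ⇒ R = (0, 4/9)
through Q parallel to HR: direction (-1, 4/9); meets HF at L = (37/12, 0)
L = H + t·(F−H) with t = -25/12

t = -25/12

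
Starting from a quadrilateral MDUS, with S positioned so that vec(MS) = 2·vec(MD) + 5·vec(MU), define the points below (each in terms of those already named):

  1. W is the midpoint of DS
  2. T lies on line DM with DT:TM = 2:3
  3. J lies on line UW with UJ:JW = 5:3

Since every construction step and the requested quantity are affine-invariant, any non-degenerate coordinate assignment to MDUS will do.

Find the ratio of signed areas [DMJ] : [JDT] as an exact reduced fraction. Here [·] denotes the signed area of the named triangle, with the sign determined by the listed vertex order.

Assign M = (0, 0), D = (1, 0), U = (0, 1), S = (2, 5) — the answer is frame-independent, so this choice is without loss of generality.
1. W is the midpoint of DS ⇒ W = (3/2, 5/2)
2. T lies on line DM with DT:TM = 2:3 ⇒ T = (3/5, 0)
3. J lies on line UW with UJ:JW = 5:3 ⇒ J = (15/16, 31/16)
2·[DMJ] = -31/16, 2·[JDT] = -31/40
[DMJ]:[JDT] = -31/16:-31/40 = 5/2

[DMJ]:[JDT] = 5/2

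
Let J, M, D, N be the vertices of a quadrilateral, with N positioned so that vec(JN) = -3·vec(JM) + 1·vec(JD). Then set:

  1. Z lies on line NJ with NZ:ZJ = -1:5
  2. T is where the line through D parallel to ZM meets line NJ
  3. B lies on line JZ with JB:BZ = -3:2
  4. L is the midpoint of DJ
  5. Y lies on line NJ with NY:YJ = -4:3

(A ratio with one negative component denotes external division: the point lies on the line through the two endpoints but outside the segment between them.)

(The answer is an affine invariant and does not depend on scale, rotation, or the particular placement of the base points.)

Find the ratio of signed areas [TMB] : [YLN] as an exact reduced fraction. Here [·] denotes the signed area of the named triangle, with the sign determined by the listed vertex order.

Work in coordinates with J = (0, 0), M = (1, 0), D = (0, 1), N = (-3, 1).
1. Z lies on line NJ with NZ:ZJ = -1:5 ⇒ Z = (-15/4, 5/4)
2. T is where the line through D parallel to ZM meets line NJ ⇒ T = (-57/4, 19/4)
3. B lies on line JZ with JB:BZ = -3:2 ⇒ B = (-45/4, 15/4)
4. L is the midpoint of DJ ⇒ L = (0, 1/2)
5. Y lies on line NJ with NY:YJ = -4:3 ⇒ Y = (9, -3)
2·[TMB] = -1, 2·[YLN] = 6
[TMB]:[YLN] = -1:6 = -1/6

[TMB]:[YLN] = -1/6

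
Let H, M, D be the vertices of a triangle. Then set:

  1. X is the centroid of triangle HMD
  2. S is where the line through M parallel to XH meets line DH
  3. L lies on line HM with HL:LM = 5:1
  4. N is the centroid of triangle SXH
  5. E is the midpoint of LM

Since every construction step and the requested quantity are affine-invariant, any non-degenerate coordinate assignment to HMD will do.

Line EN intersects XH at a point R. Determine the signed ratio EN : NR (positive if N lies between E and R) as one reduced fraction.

EN:NR = 7/4

Choose coordinates H = (0, 0), M = (1, 0), D = (0, 1).
1. X is the centroid of triangle HMD ⇒ X = (1/3, 1/3)
2. S is where the line through M parallel to XH meets line DH ⇒ S = (0, -1)
3. L lies on line HM with HL:LM = 5:1 ⇒ L = (5/6, 0)
4. N is the centroid of triangle SXH ⇒ N = (1/9, -2/9)
5. E is the midpoint of LM ⇒ E = (11/12, 0)
line EN meets XH at R = (-22/63, -22/63)
N = E + t·(R−E) with t = 7/11, so EN:NR = 7/11:4/11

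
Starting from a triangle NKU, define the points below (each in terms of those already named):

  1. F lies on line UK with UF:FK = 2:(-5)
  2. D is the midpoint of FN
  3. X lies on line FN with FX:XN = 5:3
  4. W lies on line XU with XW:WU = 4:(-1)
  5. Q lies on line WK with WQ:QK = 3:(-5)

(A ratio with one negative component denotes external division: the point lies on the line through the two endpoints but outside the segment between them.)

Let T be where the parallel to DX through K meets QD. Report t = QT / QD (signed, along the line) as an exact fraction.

Assign N = (0, 0), K = (1, 0), U = (0, 1) — the answer is frame-independent, so this choice is without loss of generality.
1. F lies on line UK with UF:FK = 2:(-5) ⇒ F = (-2/3, 5/3)
2. D is the midpoint of FN ⇒ D = (-1/3, 5/6)
3. X lies on line FN with FX:XN = 5:3 ⇒ X = (-1/4, 5/8)
4. W lies on line XU with XW:WU = 4:(-1) ⇒ W = (1/12, 9/8)
5. Q lies on line WK with WQ:QK = 3:(-5) ⇒ Q = (-31/24, 45/16)
through K parallel to DX: direction (1/12, -5/24); meets QD at T = (65/12, -265/24)
T = Q + t·(D−Q) with t = 7

t = 7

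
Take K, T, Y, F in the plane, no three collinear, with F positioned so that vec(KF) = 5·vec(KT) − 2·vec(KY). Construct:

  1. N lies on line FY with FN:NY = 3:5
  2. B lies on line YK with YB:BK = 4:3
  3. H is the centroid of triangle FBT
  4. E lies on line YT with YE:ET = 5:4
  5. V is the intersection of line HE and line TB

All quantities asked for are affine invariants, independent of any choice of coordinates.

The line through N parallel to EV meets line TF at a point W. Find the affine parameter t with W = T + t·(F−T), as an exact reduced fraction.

Set K = (0, 0), T = (1, 0), Y = (0, 1), F = (5, -2); any affine frame gives the same invariant.
1. N lies on line FY with FN:NY = 3:5 ⇒ N = (25/8, -7/8)
2. B lies on line YK with YB:BK = 4:3 ⇒ B = (0, 3/7)
3. H is the centroid of triangle FBT ⇒ H = (2, -11/21)
4. E lies on line YT with YE:ET = 5:4 ⇒ E = (5/9, 4/9)
5. V is the intersection of line HE and line TB ⇒ V = (53/33, -20/77)
through N parallel to EV: direction (104/99, -488/693); meets TF at W = (131/31, -50/31)
W = T + t·(F−T) with t = 25/31

t = 25/31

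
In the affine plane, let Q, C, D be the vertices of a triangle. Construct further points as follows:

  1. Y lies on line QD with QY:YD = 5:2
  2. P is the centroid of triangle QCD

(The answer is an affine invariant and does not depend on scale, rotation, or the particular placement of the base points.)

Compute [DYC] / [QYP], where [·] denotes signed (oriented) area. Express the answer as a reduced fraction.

Assign Q = (0, 0), C = (1, 0), D = (0, 1) — the answer is frame-independent, so this choice is without loss of generality.
1. Y lies on line QD with QY:YD = 5:2 ⇒ Y = (0, 5/7)
2. P is the centroid of triangle QCD ⇒ P = (1/3, 1/3)
2·[DYC] = 2/7, 2·[QYP] = -5/21
[DYC]:[QYP] = 2/7:-5/21 = -6/5

[DYC]:[QYP] = -6/5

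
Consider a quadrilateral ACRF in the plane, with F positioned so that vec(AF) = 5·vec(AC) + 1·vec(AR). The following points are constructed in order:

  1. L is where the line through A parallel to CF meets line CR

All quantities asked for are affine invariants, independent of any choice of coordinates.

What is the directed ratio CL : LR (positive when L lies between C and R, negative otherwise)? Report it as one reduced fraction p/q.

CL:LR = 1/4

Set A = (0, 0), C = (1, 0), R = (0, 1), F = (5, 1); any affine frame gives the same invariant.
1. L is where the line through A parallel to CF meets line CR ⇒ L = (4/5, 1/5)
L = C + t·(R−C) with t = 1/5, so CL:LR = t:(1−t) = 1/5:4/5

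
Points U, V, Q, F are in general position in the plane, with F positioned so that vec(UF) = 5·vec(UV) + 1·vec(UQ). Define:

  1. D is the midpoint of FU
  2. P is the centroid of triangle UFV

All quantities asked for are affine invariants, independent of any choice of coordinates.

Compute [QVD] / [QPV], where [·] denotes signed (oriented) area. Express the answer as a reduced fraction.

Assign U = (0, 0), V = (1, 0), Q = (0, 1), F = (5, 1) — the answer is frame-independent, so this choice is without loss of generality.
1. D is the midpoint of FU ⇒ D = (5/2, 1/2)
2. P is the centroid of triangle UFV ⇒ P = (2, 1/3)
2·[QVD] = 2, 2·[QPV] = -4/3
[QVD]:[QPV] = 2:-4/3 = -3/2

[QVD]:[QPV] = -3/2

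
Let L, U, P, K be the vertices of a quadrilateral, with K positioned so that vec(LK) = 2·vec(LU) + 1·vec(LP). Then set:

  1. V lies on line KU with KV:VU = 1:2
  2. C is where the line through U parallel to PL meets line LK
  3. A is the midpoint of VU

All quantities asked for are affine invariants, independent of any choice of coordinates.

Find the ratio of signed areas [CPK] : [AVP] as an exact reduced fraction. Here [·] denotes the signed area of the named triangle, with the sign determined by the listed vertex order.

[CPK]:[AVP] = -3/2

Set L = (0, 0), U = (1, 0), P = (0, 1), K = (2, 1); any affine frame gives the same invariant.
1. V lies on line KU with KV:VU = 1:2 ⇒ V = (5/3, 2/3)
2. C is where the line through U parallel to PL meets line LK ⇒ C = (1, 1/2)
3. A is the midpoint of VU ⇒ A = (4/3, 1/3)
2·[CPK] = -1, 2·[AVP] = 2/3
[CPK]:[AVP] = -1:2/3 = -3/2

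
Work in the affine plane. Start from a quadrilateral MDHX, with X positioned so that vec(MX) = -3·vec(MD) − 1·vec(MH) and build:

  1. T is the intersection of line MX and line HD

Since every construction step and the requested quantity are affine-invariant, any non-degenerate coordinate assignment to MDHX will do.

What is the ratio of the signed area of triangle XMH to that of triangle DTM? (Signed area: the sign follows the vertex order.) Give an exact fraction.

[XMH]:[DTM] = 12

Assign M = (0, 0), D = (1, 0), H = (0, 1), X = (-3, -1) — the answer is frame-independent, so this choice is without loss of generality.
1. T is the intersection of line MX and line HD ⇒ T = (3/4, 1/4)
2·[XMH] = 3, 2·[DTM] = 1/4
[XMH]:[DTM] = 3:1/4 = 12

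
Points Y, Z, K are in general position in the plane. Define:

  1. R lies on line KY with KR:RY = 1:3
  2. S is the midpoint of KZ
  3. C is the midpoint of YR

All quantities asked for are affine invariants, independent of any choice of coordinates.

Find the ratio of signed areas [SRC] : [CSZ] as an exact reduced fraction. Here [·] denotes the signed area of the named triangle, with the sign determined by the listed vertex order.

Choose coordinates Y = (0, 0), Z = (1, 0), K = (0, 1).
1. R lies on line KY with KR:RY = 1:3 ⇒ R = (0, 3/4)
2. S is the midpoint of KZ ⇒ S = (1/2, 1/2)
3. C is the midpoint of YR ⇒ C = (0, 3/8)
2·[SRC] = 3/16, 2·[CSZ] = -5/16
[SRC]:[CSZ] = 3/16:-5/16 = -3/5

[SRC]:[CSZ] = -3/5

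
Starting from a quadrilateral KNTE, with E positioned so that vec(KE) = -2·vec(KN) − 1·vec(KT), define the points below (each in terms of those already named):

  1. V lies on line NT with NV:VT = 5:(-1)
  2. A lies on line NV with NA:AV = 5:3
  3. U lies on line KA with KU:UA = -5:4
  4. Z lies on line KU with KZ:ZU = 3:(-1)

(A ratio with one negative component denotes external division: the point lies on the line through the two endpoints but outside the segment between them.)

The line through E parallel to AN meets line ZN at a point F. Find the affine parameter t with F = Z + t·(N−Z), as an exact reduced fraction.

Choose coordinates K = (0, 0), N = (1, 0), T = (0, 1), E = (-2, -1).
1. V lies on line NT with NV:VT = 5:(-1) ⇒ V = (-1/4, 5/4)
2. A lies on line NV with NA:AV = 5:3 ⇒ A = (7/32, 25/32)
3. U lies on line KA with KU:UA = -5:4 ⇒ U = (35/32, 125/32)
4. Z lies on line KU with KZ:ZU = 3:(-1) ⇒ Z = (105/64, 375/64)
through E parallel to AN: direction (25/32, -25/32); meets ZN at F = (63/104, -375/104)
F = Z + t·(N−Z) with t = 21/13

t = 21/13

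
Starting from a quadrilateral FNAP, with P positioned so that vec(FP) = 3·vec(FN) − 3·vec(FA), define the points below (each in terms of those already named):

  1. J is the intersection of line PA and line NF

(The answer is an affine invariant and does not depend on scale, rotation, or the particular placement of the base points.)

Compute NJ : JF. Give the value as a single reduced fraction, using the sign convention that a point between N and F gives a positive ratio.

NJ:JF = 1/3

Work in coordinates with F = (0, 0), N = (1, 0), A = (0, 1), P = (3, -3).
1. J is the intersection of line PA and line NF ⇒ J = (3/4, 0)
J = N + t·(F−N) with t = 1/4, so NJ:JF = t:(1−t) = 1/4:3/4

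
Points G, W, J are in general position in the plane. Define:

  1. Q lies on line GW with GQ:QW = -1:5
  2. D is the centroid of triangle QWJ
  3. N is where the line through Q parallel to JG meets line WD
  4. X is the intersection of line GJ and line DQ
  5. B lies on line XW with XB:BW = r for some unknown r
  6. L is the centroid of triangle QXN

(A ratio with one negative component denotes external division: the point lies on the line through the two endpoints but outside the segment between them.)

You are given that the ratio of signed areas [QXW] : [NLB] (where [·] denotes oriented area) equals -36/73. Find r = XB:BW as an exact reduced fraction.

r = -5

Assign G = (0, 0), W = (1, 0), J = (0, 1) — the answer is frame-independent, so this choice is without loss of generality.
1. Q lies on line GW with GQ:QW = -1:5 ⇒ Q = (-1/4, 0)
2. D is the centroid of triangle QWJ ⇒ D = (1/4, 1/3)
3. N is where the line through Q parallel to JG meets line WD ⇒ N = (-1/4, 5/9)
4. X is the intersection of line GJ and line DQ ⇒ X = (0, 1/6)
5. With XB:BW = r, write λ = r/(r+1) so B = X + λ·(W−X); B is affine-linear in λ
6. L is the centroid of triangle QXN ⇒ L = (-1/6, 13/54)
Every point depending on B is an affine combination of B and λ-independent points, so each such coordinate is linear in λ; the λ² term in each signed area is a multiple of (W−X)×(W−X) = 0, so 2·[QXW] and 2·[NLB] are each linear in λ. Evaluating at λ=0 and λ=1:
  2·[QXW] = -5/24,   2·[NLB] = 65/216·λ + 5/108
So [QXW]:[NLB] = (-5/24) / (65/216·λ + 5/108). Setting this equal to -36/73:
  -5/24 = -36/73·(65/216·λ + 5/108)  ⇒  λ = 5/4
Then r = λ/(1−λ) = (5/4)/(-1/4) = -5. Check: with r = -5, B = (5/4, -1/24) and [QXW]:[NLB] = -36/73 as required.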